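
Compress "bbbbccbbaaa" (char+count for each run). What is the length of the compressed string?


Input: bbbbccbbaaa
Runs:
  'b' x 4 => "b4"
  'c' x 2 => "c2"
  'b' x 2 => "b2"
  'a' x 3 => "a3"
Compressed: "b4c2b2a3"
Compressed length: 8

8


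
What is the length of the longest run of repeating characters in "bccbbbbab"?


Input: "bccbbbbab"
Scanning for longest run:
  Position 1 ('c'): new char, reset run to 1
  Position 2 ('c'): continues run of 'c', length=2
  Position 3 ('b'): new char, reset run to 1
  Position 4 ('b'): continues run of 'b', length=2
  Position 5 ('b'): continues run of 'b', length=3
  Position 6 ('b'): continues run of 'b', length=4
  Position 7 ('a'): new char, reset run to 1
  Position 8 ('b'): new char, reset run to 1
Longest run: 'b' with length 4

4


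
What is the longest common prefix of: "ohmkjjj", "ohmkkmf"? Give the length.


Words: ohmkjjj, ohmkkmf
  Position 0: all 'o' => match
  Position 1: all 'h' => match
  Position 2: all 'm' => match
  Position 3: all 'k' => match
  Position 4: ('j', 'k') => mismatch, stop
LCP = "ohmk" (length 4)

4


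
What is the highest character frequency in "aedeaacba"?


Input: aedeaacba
Character counts:
  'a': 4
  'b': 1
  'c': 1
  'd': 1
  'e': 2
Maximum frequency: 4

4


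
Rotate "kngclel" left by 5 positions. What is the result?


Input: "kngclel", rotate left by 5
First 5 characters: "kngcl"
Remaining characters: "el"
Concatenate remaining + first: "el" + "kngcl" = "elkngcl"

elkngcl


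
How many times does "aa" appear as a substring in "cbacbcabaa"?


Searching for "aa" in "cbacbcabaa"
Scanning each position:
  Position 0: "cb" => no
  Position 1: "ba" => no
  Position 2: "ac" => no
  Position 3: "cb" => no
  Position 4: "bc" => no
  Position 5: "ca" => no
  Position 6: "ab" => no
  Position 7: "ba" => no
  Position 8: "aa" => MATCH
Total occurrences: 1

1


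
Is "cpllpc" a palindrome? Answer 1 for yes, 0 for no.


Input: cpllpc
Reversed: cpllpc
  Compare pos 0 ('c') with pos 5 ('c'): match
  Compare pos 1 ('p') with pos 4 ('p'): match
  Compare pos 2 ('l') with pos 3 ('l'): match
Result: palindrome

1


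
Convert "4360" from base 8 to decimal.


Input: "4360" in base 8
Positional expansion:
  Digit '4' (value 4) x 8^3 = 2048
  Digit '3' (value 3) x 8^2 = 192
  Digit '6' (value 6) x 8^1 = 48
  Digit '0' (value 0) x 8^0 = 0
Sum = 2288

2288


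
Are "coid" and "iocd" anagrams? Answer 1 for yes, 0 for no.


Strings: "coid", "iocd"
Sorted first:  cdio
Sorted second: cdio
Sorted forms match => anagrams

1


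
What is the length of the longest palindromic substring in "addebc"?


Input: "addebc"
Checking substrings for palindromes:
  [1:3] "dd" (len 2) => palindrome
Longest palindromic substring: "dd" with length 2

2


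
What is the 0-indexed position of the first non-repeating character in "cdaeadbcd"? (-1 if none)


Input: cdaeadbcd
Character frequencies:
  'a': 2
  'b': 1
  'c': 2
  'd': 3
  'e': 1
Scanning left to right for freq == 1:
  Position 0 ('c'): freq=2, skip
  Position 1 ('d'): freq=3, skip
  Position 2 ('a'): freq=2, skip
  Position 3 ('e'): unique! => answer = 3

3


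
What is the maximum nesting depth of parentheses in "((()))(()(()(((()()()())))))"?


Input: "((()))(()(()(((()()()())))))"
Tracking depth:
  Position 0 '(': depth becomes 1
  Position 1 '(': depth becomes 2
  Position 2 '(': depth becomes 3
  Position 3 ')': depth becomes 2
  Position 4 ')': depth becomes 1
  Position 5 ')': depth becomes 0
  Position 6 '(': depth becomes 1
  Position 7 '(': depth becomes 2
  Position 8 ')': depth becomes 1
  Position 9 '(': depth becomes 2
  Position 10 '(': depth becomes 3
  Position 11 ')': depth becomes 2
  Position 12 '(': depth becomes 3
  Position 13 '(': depth becomes 4
  Position 14 '(': depth becomes 5
  Position 15 '(': depth becomes 6
  Position 16 ')': depth becomes 5
  Position 17 '(': depth becomes 6
  Position 18 ')': depth becomes 5
  Position 19 '(': depth becomes 6
  Position 20 ')': depth becomes 5
  Position 21 '(': depth becomes 6
  Position 22 ')': depth becomes 5
  Position 23 ')': depth becomes 4
  Position 24 ')': depth becomes 3
  Position 25 ')': depth becomes 2
  Position 26 ')': depth becomes 1
  Position 27 ')': depth becomes 0
Maximum depth reached: 6

6


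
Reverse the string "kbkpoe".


Input: kbkpoe
Reading characters right to left:
  Position 5: 'e'
  Position 4: 'o'
  Position 3: 'p'
  Position 2: 'k'
  Position 1: 'b'
  Position 0: 'k'
Reversed: eopkbk

eopkbk


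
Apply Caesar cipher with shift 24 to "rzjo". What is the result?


Caesar cipher: shift "rzjo" by 24
  'r' (pos 17) + 24 = pos 15 = 'p'
  'z' (pos 25) + 24 = pos 23 = 'x'
  'j' (pos 9) + 24 = pos 7 = 'h'
  'o' (pos 14) + 24 = pos 12 = 'm'
Result: pxhm

pxhm


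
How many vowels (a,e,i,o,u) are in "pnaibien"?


Input: pnaibien
Checking each character:
  'p' at position 0: consonant
  'n' at position 1: consonant
  'a' at position 2: vowel (running total: 1)
  'i' at position 3: vowel (running total: 2)
  'b' at position 4: consonant
  'i' at position 5: vowel (running total: 3)
  'e' at position 6: vowel (running total: 4)
  'n' at position 7: consonant
Total vowels: 4

4


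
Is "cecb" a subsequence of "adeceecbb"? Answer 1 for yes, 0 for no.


Check if "cecb" is a subsequence of "adeceecbb"
Greedy scan:
  Position 0 ('a'): no match needed
  Position 1 ('d'): no match needed
  Position 2 ('e'): no match needed
  Position 3 ('c'): matches sub[0] = 'c'
  Position 4 ('e'): matches sub[1] = 'e'
  Position 5 ('e'): no match needed
  Position 6 ('c'): matches sub[2] = 'c'
  Position 7 ('b'): matches sub[3] = 'b'
  Position 8 ('b'): no match needed
All 4 characters matched => is a subsequence

1


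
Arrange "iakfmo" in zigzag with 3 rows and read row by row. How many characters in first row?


Zigzag "iakfmo" into 3 rows:
Placing characters:
  'i' => row 0
  'a' => row 1
  'k' => row 2
  'f' => row 1
  'm' => row 0
  'o' => row 1
Rows:
  Row 0: "im"
  Row 1: "afo"
  Row 2: "k"
First row length: 2

2


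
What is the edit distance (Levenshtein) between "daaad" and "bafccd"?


Computing edit distance: "daaad" -> "bafccd"
DP table:
           b    a    f    c    c    d
      0    1    2    3    4    5    6
  d   1    1    2    3    4    5    5
  a   2    2    1    2    3    4    5
  a   3    3    2    2    3    4    5
  a   4    4    3    3    3    4    5
  d   5    5    4    4    4    4    4
Edit distance = dp[5][6] = 4

4


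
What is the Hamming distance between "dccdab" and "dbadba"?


Comparing "dccdab" and "dbadba" position by position:
  Position 0: 'd' vs 'd' => same
  Position 1: 'c' vs 'b' => differ
  Position 2: 'c' vs 'a' => differ
  Position 3: 'd' vs 'd' => same
  Position 4: 'a' vs 'b' => differ
  Position 5: 'b' vs 'a' => differ
Total differences (Hamming distance): 4

4


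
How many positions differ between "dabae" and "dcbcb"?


Comparing "dabae" and "dcbcb" position by position:
  Position 0: 'd' vs 'd' => same
  Position 1: 'a' vs 'c' => DIFFER
  Position 2: 'b' vs 'b' => same
  Position 3: 'a' vs 'c' => DIFFER
  Position 4: 'e' vs 'b' => DIFFER
Positions that differ: 3

3


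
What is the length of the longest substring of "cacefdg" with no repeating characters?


Input: "cacefdg"
Sliding window (track last position of each char):
  Position 0 ('c'): window [0,0] length 1 -- new best
  Position 1 ('a'): window [0,1] length 2 -- new best
  Position 2 ('c'): repeat (last at 0), move window start to 1
  Position 2 ('c'): window [1,2] length 2
  Position 3 ('e'): window [1,3] length 3 -- new best
  Position 4 ('f'): window [1,4] length 4 -- new best
  Position 5 ('d'): window [1,5] length 5 -- new best
  Position 6 ('g'): window [1,6] length 6 -- new best
Longest substring with no repeats: "acefdg" with length 6

6


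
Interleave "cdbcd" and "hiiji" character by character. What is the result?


Interleaving "cdbcd" and "hiiji":
  Position 0: 'c' from first, 'h' from second => "ch"
  Position 1: 'd' from first, 'i' from second => "di"
  Position 2: 'b' from first, 'i' from second => "bi"
  Position 3: 'c' from first, 'j' from second => "cj"
  Position 4: 'd' from first, 'i' from second => "di"
Result: chdibicjdi

chdibicjdi


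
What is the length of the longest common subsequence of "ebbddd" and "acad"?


LCS of "ebbddd" and "acad"
DP table:
           a    c    a    d
      0    0    0    0    0
  e   0    0    0    0    0
  b   0    0    0    0    0
  b   0    0    0    0    0
  d   0    0    0    0    1
  d   0    0    0    0    1
  d   0    0    0    0    1
LCS length = dp[6][4] = 1

1


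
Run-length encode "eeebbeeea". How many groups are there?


Input: eeebbeeea
Scanning for consecutive runs:
  Group 1: 'e' x 3 (positions 0-2)
  Group 2: 'b' x 2 (positions 3-4)
  Group 3: 'e' x 3 (positions 5-7)
  Group 4: 'a' x 1 (positions 8-8)
Total groups: 4

4


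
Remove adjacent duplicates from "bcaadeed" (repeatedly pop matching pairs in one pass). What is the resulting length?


Input: bcaadeed
Stack-based adjacent duplicate removal:
  Read 'b': push. Stack: b
  Read 'c': push. Stack: bc
  Read 'a': push. Stack: bca
  Read 'a': matches stack top 'a' => pop. Stack: bc
  Read 'd': push. Stack: bcd
  Read 'e': push. Stack: bcde
  Read 'e': matches stack top 'e' => pop. Stack: bcd
  Read 'd': matches stack top 'd' => pop. Stack: bc
Final stack: "bc" (length 2)

2


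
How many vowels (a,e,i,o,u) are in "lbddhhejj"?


Input: lbddhhejj
Checking each character:
  'l' at position 0: consonant
  'b' at position 1: consonant
  'd' at position 2: consonant
  'd' at position 3: consonant
  'h' at position 4: consonant
  'h' at position 5: consonant
  'e' at position 6: vowel (running total: 1)
  'j' at position 7: consonant
  'j' at position 8: consonant
Total vowels: 1

1


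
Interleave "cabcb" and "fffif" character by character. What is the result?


Interleaving "cabcb" and "fffif":
  Position 0: 'c' from first, 'f' from second => "cf"
  Position 1: 'a' from first, 'f' from second => "af"
  Position 2: 'b' from first, 'f' from second => "bf"
  Position 3: 'c' from first, 'i' from second => "ci"
  Position 4: 'b' from first, 'f' from second => "bf"
Result: cfafbfcibf

cfafbfcibf


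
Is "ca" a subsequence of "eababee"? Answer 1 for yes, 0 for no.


Check if "ca" is a subsequence of "eababee"
Greedy scan:
  Position 0 ('e'): no match needed
  Position 1 ('a'): no match needed
  Position 2 ('b'): no match needed
  Position 3 ('a'): no match needed
  Position 4 ('b'): no match needed
  Position 5 ('e'): no match needed
  Position 6 ('e'): no match needed
Only matched 0/2 characters => not a subsequence

0


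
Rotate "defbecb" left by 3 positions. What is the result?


Input: "defbecb", rotate left by 3
First 3 characters: "def"
Remaining characters: "becb"
Concatenate remaining + first: "becb" + "def" = "becbdef"

becbdef


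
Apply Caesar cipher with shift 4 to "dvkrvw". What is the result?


Caesar cipher: shift "dvkrvw" by 4
  'd' (pos 3) + 4 = pos 7 = 'h'
  'v' (pos 21) + 4 = pos 25 = 'z'
  'k' (pos 10) + 4 = pos 14 = 'o'
  'r' (pos 17) + 4 = pos 21 = 'v'
  'v' (pos 21) + 4 = pos 25 = 'z'
  'w' (pos 22) + 4 = pos 0 = 'a'
Result: hzovza

hzovza


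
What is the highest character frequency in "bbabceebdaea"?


Input: bbabceebdaea
Character counts:
  'a': 3
  'b': 4
  'c': 1
  'd': 1
  'e': 3
Maximum frequency: 4

4


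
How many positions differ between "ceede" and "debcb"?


Comparing "ceede" and "debcb" position by position:
  Position 0: 'c' vs 'd' => DIFFER
  Position 1: 'e' vs 'e' => same
  Position 2: 'e' vs 'b' => DIFFER
  Position 3: 'd' vs 'c' => DIFFER
  Position 4: 'e' vs 'b' => DIFFER
Positions that differ: 4

4


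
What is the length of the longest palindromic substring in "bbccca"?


Input: "bbccca"
Checking substrings for palindromes:
  [2:5] "ccc" (len 3) => palindrome
  [0:2] "bb" (len 2) => palindrome
  [2:4] "cc" (len 2) => palindrome
  [3:5] "cc" (len 2) => palindrome
Longest palindromic substring: "ccc" with length 3

3


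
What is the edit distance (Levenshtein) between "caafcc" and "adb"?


Computing edit distance: "caafcc" -> "adb"
DP table:
           a    d    b
      0    1    2    3
  c   1    1    2    3
  a   2    1    2    3
  a   3    2    2    3
  f   4    3    3    3
  c   5    4    4    4
  c   6    5    5    5
Edit distance = dp[6][3] = 5

5


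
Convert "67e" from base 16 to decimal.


Input: "67e" in base 16
Positional expansion:
  Digit '6' (value 6) x 16^2 = 1536
  Digit '7' (value 7) x 16^1 = 112
  Digit 'e' (value 14) x 16^0 = 14
Sum = 1662

1662


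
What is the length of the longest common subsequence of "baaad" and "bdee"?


LCS of "baaad" and "bdee"
DP table:
           b    d    e    e
      0    0    0    0    0
  b   0    1    1    1    1
  a   0    1    1    1    1
  a   0    1    1    1    1
  a   0    1    1    1    1
  d   0    1    2    2    2
LCS length = dp[5][4] = 2

2


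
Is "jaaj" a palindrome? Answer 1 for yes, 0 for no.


Input: jaaj
Reversed: jaaj
  Compare pos 0 ('j') with pos 3 ('j'): match
  Compare pos 1 ('a') with pos 2 ('a'): match
Result: palindrome

1


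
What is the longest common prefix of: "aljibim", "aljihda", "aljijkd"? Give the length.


Words: aljibim, aljihda, aljijkd
  Position 0: all 'a' => match
  Position 1: all 'l' => match
  Position 2: all 'j' => match
  Position 3: all 'i' => match
  Position 4: ('b', 'h', 'j') => mismatch, stop
LCP = "alji" (length 4)

4


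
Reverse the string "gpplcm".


Input: gpplcm
Reading characters right to left:
  Position 5: 'm'
  Position 4: 'c'
  Position 3: 'l'
  Position 2: 'p'
  Position 1: 'p'
  Position 0: 'g'
Reversed: mclppg

mclppg


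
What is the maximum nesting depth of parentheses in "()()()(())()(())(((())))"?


Input: "()()()(())()(())(((())))"
Tracking depth:
  Position 0 '(': depth becomes 1
  Position 1 ')': depth becomes 0
  Position 2 '(': depth becomes 1
  Position 3 ')': depth becomes 0
  Position 4 '(': depth becomes 1
  Position 5 ')': depth becomes 0
  Position 6 '(': depth becomes 1
  Position 7 '(': depth becomes 2
  Position 8 ')': depth becomes 1
  Position 9 ')': depth becomes 0
  Position 10 '(': depth becomes 1
  Position 11 ')': depth becomes 0
  Position 12 '(': depth becomes 1
  Position 13 '(': depth becomes 2
  Position 14 ')': depth becomes 1
  Position 15 ')': depth becomes 0
  Position 16 '(': depth becomes 1
  Position 17 '(': depth becomes 2
  Position 18 '(': depth becomes 3
  Position 19 '(': depth becomes 4
  Position 20 ')': depth becomes 3
  Position 21 ')': depth becomes 2
  Position 22 ')': depth becomes 1
  Position 23 ')': depth becomes 0
Maximum depth reached: 4

4


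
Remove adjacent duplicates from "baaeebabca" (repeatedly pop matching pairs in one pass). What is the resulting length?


Input: baaeebabca
Stack-based adjacent duplicate removal:
  Read 'b': push. Stack: b
  Read 'a': push. Stack: ba
  Read 'a': matches stack top 'a' => pop. Stack: b
  Read 'e': push. Stack: be
  Read 'e': matches stack top 'e' => pop. Stack: b
  Read 'b': matches stack top 'b' => pop. Stack: (empty)
  Read 'a': push. Stack: a
  Read 'b': push. Stack: ab
  Read 'c': push. Stack: abc
  Read 'a': push. Stack: abca
Final stack: "abca" (length 4)

4


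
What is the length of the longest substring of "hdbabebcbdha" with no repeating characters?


Input: "hdbabebcbdha"
Sliding window (track last position of each char):
  Position 0 ('h'): window [0,0] length 1 -- new best
  Position 1 ('d'): window [0,1] length 2 -- new best
  Position 2 ('b'): window [0,2] length 3 -- new best
  Position 3 ('a'): window [0,3] length 4 -- new best
  Position 4 ('b'): repeat (last at 2), move window start to 3
  Position 4 ('b'): window [3,4] length 2
  Position 5 ('e'): window [3,5] length 3
  Position 6 ('b'): repeat (last at 4), move window start to 5
  Position 6 ('b'): window [5,6] length 2
  Position 7 ('c'): window [5,7] length 3
  Position 8 ('b'): repeat (last at 6), move window start to 7
  Position 8 ('b'): window [7,8] length 2
  Position 9 ('d'): window [7,9] length 3
  Position 10 ('h'): window [7,10] length 4
  Position 11 ('a'): window [7,11] length 5 -- new best
Longest substring with no repeats: "cbdha" with length 5

5


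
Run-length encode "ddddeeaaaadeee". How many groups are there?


Input: ddddeeaaaadeee
Scanning for consecutive runs:
  Group 1: 'd' x 4 (positions 0-3)
  Group 2: 'e' x 2 (positions 4-5)
  Group 3: 'a' x 4 (positions 6-9)
  Group 4: 'd' x 1 (positions 10-10)
  Group 5: 'e' x 3 (positions 11-13)
Total groups: 5

5


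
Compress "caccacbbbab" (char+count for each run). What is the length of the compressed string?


Input: caccacbbbab
Runs:
  'c' x 1 => "c1"
  'a' x 1 => "a1"
  'c' x 2 => "c2"
  'a' x 1 => "a1"
  'c' x 1 => "c1"
  'b' x 3 => "b3"
  'a' x 1 => "a1"
  'b' x 1 => "b1"
Compressed: "c1a1c2a1c1b3a1b1"
Compressed length: 16

16


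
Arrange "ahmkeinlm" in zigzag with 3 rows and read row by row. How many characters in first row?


Zigzag "ahmkeinlm" into 3 rows:
Placing characters:
  'a' => row 0
  'h' => row 1
  'm' => row 2
  'k' => row 1
  'e' => row 0
  'i' => row 1
  'n' => row 2
  'l' => row 1
  'm' => row 0
Rows:
  Row 0: "aem"
  Row 1: "hkil"
  Row 2: "mn"
First row length: 3

3


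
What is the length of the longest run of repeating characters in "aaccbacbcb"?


Input: "aaccbacbcb"
Scanning for longest run:
  Position 1 ('a'): continues run of 'a', length=2
  Position 2 ('c'): new char, reset run to 1
  Position 3 ('c'): continues run of 'c', length=2
  Position 4 ('b'): new char, reset run to 1
  Position 5 ('a'): new char, reset run to 1
  Position 6 ('c'): new char, reset run to 1
  Position 7 ('b'): new char, reset run to 1
  Position 8 ('c'): new char, reset run to 1
  Position 9 ('b'): new char, reset run to 1
Longest run: 'a' with length 2

2


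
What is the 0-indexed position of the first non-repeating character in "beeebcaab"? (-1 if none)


Input: beeebcaab
Character frequencies:
  'a': 2
  'b': 3
  'c': 1
  'e': 3
Scanning left to right for freq == 1:
  Position 0 ('b'): freq=3, skip
  Position 1 ('e'): freq=3, skip
  Position 2 ('e'): freq=3, skip
  Position 3 ('e'): freq=3, skip
  Position 4 ('b'): freq=3, skip
  Position 5 ('c'): unique! => answer = 5

5


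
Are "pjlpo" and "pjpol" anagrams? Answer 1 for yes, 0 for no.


Strings: "pjlpo", "pjpol"
Sorted first:  jlopp
Sorted second: jlopp
Sorted forms match => anagrams

1


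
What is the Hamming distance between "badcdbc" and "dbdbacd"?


Comparing "badcdbc" and "dbdbacd" position by position:
  Position 0: 'b' vs 'd' => differ
  Position 1: 'a' vs 'b' => differ
  Position 2: 'd' vs 'd' => same
  Position 3: 'c' vs 'b' => differ
  Position 4: 'd' vs 'a' => differ
  Position 5: 'b' vs 'c' => differ
  Position 6: 'c' vs 'd' => differ
Total differences (Hamming distance): 6

6


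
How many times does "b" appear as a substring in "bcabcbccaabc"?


Searching for "b" in "bcabcbccaabc"
Scanning each position:
  Position 0: "b" => MATCH
  Position 1: "c" => no
  Position 2: "a" => no
  Position 3: "b" => MATCH
  Position 4: "c" => no
  Position 5: "b" => MATCH
  Position 6: "c" => no
  Position 7: "c" => no
  Position 8: "a" => no
  Position 9: "a" => no
  Position 10: "b" => MATCH
  Position 11: "c" => no
Total occurrences: 4

4


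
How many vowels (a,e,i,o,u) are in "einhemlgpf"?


Input: einhemlgpf
Checking each character:
  'e' at position 0: vowel (running total: 1)
  'i' at position 1: vowel (running total: 2)
  'n' at position 2: consonant
  'h' at position 3: consonant
  'e' at position 4: vowel (running total: 3)
  'm' at position 5: consonant
  'l' at position 6: consonant
  'g' at position 7: consonant
  'p' at position 8: consonant
  'f' at position 9: consonant
Total vowels: 3

3


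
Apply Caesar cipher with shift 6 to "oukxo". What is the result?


Caesar cipher: shift "oukxo" by 6
  'o' (pos 14) + 6 = pos 20 = 'u'
  'u' (pos 20) + 6 = pos 0 = 'a'
  'k' (pos 10) + 6 = pos 16 = 'q'
  'x' (pos 23) + 6 = pos 3 = 'd'
  'o' (pos 14) + 6 = pos 20 = 'u'
Result: uaqdu

uaqdu


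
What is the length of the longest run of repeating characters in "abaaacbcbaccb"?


Input: "abaaacbcbaccb"
Scanning for longest run:
  Position 1 ('b'): new char, reset run to 1
  Position 2 ('a'): new char, reset run to 1
  Position 3 ('a'): continues run of 'a', length=2
  Position 4 ('a'): continues run of 'a', length=3
  Position 5 ('c'): new char, reset run to 1
  Position 6 ('b'): new char, reset run to 1
  Position 7 ('c'): new char, reset run to 1
  Position 8 ('b'): new char, reset run to 1
  Position 9 ('a'): new char, reset run to 1
  Position 10 ('c'): new char, reset run to 1
  Position 11 ('c'): continues run of 'c', length=2
  Position 12 ('b'): new char, reset run to 1
Longest run: 'a' with length 3

3


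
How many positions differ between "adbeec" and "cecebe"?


Comparing "adbeec" and "cecebe" position by position:
  Position 0: 'a' vs 'c' => DIFFER
  Position 1: 'd' vs 'e' => DIFFER
  Position 2: 'b' vs 'c' => DIFFER
  Position 3: 'e' vs 'e' => same
  Position 4: 'e' vs 'b' => DIFFER
  Position 5: 'c' vs 'e' => DIFFER
Positions that differ: 5

5


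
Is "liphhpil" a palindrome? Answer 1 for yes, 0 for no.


Input: liphhpil
Reversed: liphhpil
  Compare pos 0 ('l') with pos 7 ('l'): match
  Compare pos 1 ('i') with pos 6 ('i'): match
  Compare pos 2 ('p') with pos 5 ('p'): match
  Compare pos 3 ('h') with pos 4 ('h'): match
Result: palindrome

1


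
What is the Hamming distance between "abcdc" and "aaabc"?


Comparing "abcdc" and "aaabc" position by position:
  Position 0: 'a' vs 'a' => same
  Position 1: 'b' vs 'a' => differ
  Position 2: 'c' vs 'a' => differ
  Position 3: 'd' vs 'b' => differ
  Position 4: 'c' vs 'c' => same
Total differences (Hamming distance): 3

3


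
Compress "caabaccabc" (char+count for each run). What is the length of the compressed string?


Input: caabaccabc
Runs:
  'c' x 1 => "c1"
  'a' x 2 => "a2"
  'b' x 1 => "b1"
  'a' x 1 => "a1"
  'c' x 2 => "c2"
  'a' x 1 => "a1"
  'b' x 1 => "b1"
  'c' x 1 => "c1"
Compressed: "c1a2b1a1c2a1b1c1"
Compressed length: 16

16


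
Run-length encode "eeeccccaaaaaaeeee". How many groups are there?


Input: eeeccccaaaaaaeeee
Scanning for consecutive runs:
  Group 1: 'e' x 3 (positions 0-2)
  Group 2: 'c' x 4 (positions 3-6)
  Group 3: 'a' x 6 (positions 7-12)
  Group 4: 'e' x 4 (positions 13-16)
Total groups: 4

4


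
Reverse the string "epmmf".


Input: epmmf
Reading characters right to left:
  Position 4: 'f'
  Position 3: 'm'
  Position 2: 'm'
  Position 1: 'p'
  Position 0: 'e'
Reversed: fmmpe

fmmpe


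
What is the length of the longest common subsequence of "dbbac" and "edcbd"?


LCS of "dbbac" and "edcbd"
DP table:
           e    d    c    b    d
      0    0    0    0    0    0
  d   0    0    1    1    1    1
  b   0    0    1    1    2    2
  b   0    0    1    1    2    2
  a   0    0    1    1    2    2
  c   0    0    1    2    2    2
LCS length = dp[5][5] = 2

2


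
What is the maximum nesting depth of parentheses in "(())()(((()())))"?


Input: "(())()(((()())))"
Tracking depth:
  Position 0 '(': depth becomes 1
  Position 1 '(': depth becomes 2
  Position 2 ')': depth becomes 1
  Position 3 ')': depth becomes 0
  Position 4 '(': depth becomes 1
  Position 5 ')': depth becomes 0
  Position 6 '(': depth becomes 1
  Position 7 '(': depth becomes 2
  Position 8 '(': depth becomes 3
  Position 9 '(': depth becomes 4
  Position 10 ')': depth becomes 3
  Position 11 '(': depth becomes 4
  Position 12 ')': depth becomes 3
  Position 13 ')': depth becomes 2
  Position 14 ')': depth becomes 1
  Position 15 ')': depth becomes 0
Maximum depth reached: 4

4


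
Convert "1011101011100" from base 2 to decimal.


Input: "1011101011100" in base 2
Positional expansion:
  Digit '1' (value 1) x 2^12 = 4096
  Digit '0' (value 0) x 2^11 = 0
  Digit '1' (value 1) x 2^10 = 1024
  Digit '1' (value 1) x 2^9 = 512
  Digit '1' (value 1) x 2^8 = 256
  Digit '0' (value 0) x 2^7 = 0
  Digit '1' (value 1) x 2^6 = 64
  Digit '0' (value 0) x 2^5 = 0
  Digit '1' (value 1) x 2^4 = 16
  Digit '1' (value 1) x 2^3 = 8
  Digit '1' (value 1) x 2^2 = 4
  Digit '0' (value 0) x 2^1 = 0
  Digit '0' (value 0) x 2^0 = 0
Sum = 5980

5980


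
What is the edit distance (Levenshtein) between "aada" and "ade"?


Computing edit distance: "aada" -> "ade"
DP table:
           a    d    e
      0    1    2    3
  a   1    0    1    2
  a   2    1    1    2
  d   3    2    1    2
  a   4    3    2    2
Edit distance = dp[4][3] = 2

2


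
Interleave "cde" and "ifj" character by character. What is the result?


Interleaving "cde" and "ifj":
  Position 0: 'c' from first, 'i' from second => "ci"
  Position 1: 'd' from first, 'f' from second => "df"
  Position 2: 'e' from first, 'j' from second => "ej"
Result: cidfej

cidfej


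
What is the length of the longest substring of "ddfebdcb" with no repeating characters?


Input: "ddfebdcb"
Sliding window (track last position of each char):
  Position 0 ('d'): window [0,0] length 1 -- new best
  Position 1 ('d'): repeat (last at 0), move window start to 1
  Position 1 ('d'): window [1,1] length 1
  Position 2 ('f'): window [1,2] length 2 -- new best
  Position 3 ('e'): window [1,3] length 3 -- new best
  Position 4 ('b'): window [1,4] length 4 -- new best
  Position 5 ('d'): repeat (last at 1), move window start to 2
  Position 5 ('d'): window [2,5] length 4
  Position 6 ('c'): window [2,6] length 5 -- new best
  Position 7 ('b'): repeat (last at 4), move window start to 5
  Position 7 ('b'): window [5,7] length 3
Longest substring with no repeats: "febdc" with length 5

5


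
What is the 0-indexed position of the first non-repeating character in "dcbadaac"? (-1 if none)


Input: dcbadaac
Character frequencies:
  'a': 3
  'b': 1
  'c': 2
  'd': 2
Scanning left to right for freq == 1:
  Position 0 ('d'): freq=2, skip
  Position 1 ('c'): freq=2, skip
  Position 2 ('b'): unique! => answer = 2

2


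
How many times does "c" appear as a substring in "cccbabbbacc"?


Searching for "c" in "cccbabbbacc"
Scanning each position:
  Position 0: "c" => MATCH
  Position 1: "c" => MATCH
  Position 2: "c" => MATCH
  Position 3: "b" => no
  Position 4: "a" => no
  Position 5: "b" => no
  Position 6: "b" => no
  Position 7: "b" => no
  Position 8: "a" => no
  Position 9: "c" => MATCH
  Position 10: "c" => MATCH
Total occurrences: 5

5


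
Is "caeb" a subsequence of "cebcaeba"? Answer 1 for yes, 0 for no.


Check if "caeb" is a subsequence of "cebcaeba"
Greedy scan:
  Position 0 ('c'): matches sub[0] = 'c'
  Position 1 ('e'): no match needed
  Position 2 ('b'): no match needed
  Position 3 ('c'): no match needed
  Position 4 ('a'): matches sub[1] = 'a'
  Position 5 ('e'): matches sub[2] = 'e'
  Position 6 ('b'): matches sub[3] = 'b'
  Position 7 ('a'): no match needed
All 4 characters matched => is a subsequence

1


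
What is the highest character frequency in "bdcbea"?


Input: bdcbea
Character counts:
  'a': 1
  'b': 2
  'c': 1
  'd': 1
  'e': 1
Maximum frequency: 2

2


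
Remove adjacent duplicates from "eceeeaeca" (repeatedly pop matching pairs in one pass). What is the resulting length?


Input: eceeeaeca
Stack-based adjacent duplicate removal:
  Read 'e': push. Stack: e
  Read 'c': push. Stack: ec
  Read 'e': push. Stack: ece
  Read 'e': matches stack top 'e' => pop. Stack: ec
  Read 'e': push. Stack: ece
  Read 'a': push. Stack: ecea
  Read 'e': push. Stack: eceae
  Read 'c': push. Stack: eceaec
  Read 'a': push. Stack: eceaeca
Final stack: "eceaeca" (length 7)

7


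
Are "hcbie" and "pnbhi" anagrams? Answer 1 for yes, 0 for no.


Strings: "hcbie", "pnbhi"
Sorted first:  bcehi
Sorted second: bhinp
Differ at position 1: 'c' vs 'h' => not anagrams

0


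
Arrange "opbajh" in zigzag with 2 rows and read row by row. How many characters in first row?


Zigzag "opbajh" into 2 rows:
Placing characters:
  'o' => row 0
  'p' => row 1
  'b' => row 0
  'a' => row 1
  'j' => row 0
  'h' => row 1
Rows:
  Row 0: "obj"
  Row 1: "pah"
First row length: 3

3


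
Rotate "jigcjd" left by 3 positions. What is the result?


Input: "jigcjd", rotate left by 3
First 3 characters: "jig"
Remaining characters: "cjd"
Concatenate remaining + first: "cjd" + "jig" = "cjdjig"

cjdjig


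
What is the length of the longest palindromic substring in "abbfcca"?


Input: "abbfcca"
Checking substrings for palindromes:
  [1:3] "bb" (len 2) => palindrome
  [4:6] "cc" (len 2) => palindrome
Longest palindromic substring: "bb" with length 2

2


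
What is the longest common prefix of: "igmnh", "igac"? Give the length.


Words: igmnh, igac
  Position 0: all 'i' => match
  Position 1: all 'g' => match
  Position 2: ('m', 'a') => mismatch, stop
LCP = "ig" (length 2)

2


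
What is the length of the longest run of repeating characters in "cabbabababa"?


Input: "cabbabababa"
Scanning for longest run:
  Position 1 ('a'): new char, reset run to 1
  Position 2 ('b'): new char, reset run to 1
  Position 3 ('b'): continues run of 'b', length=2
  Position 4 ('a'): new char, reset run to 1
  Position 5 ('b'): new char, reset run to 1
  Position 6 ('a'): new char, reset run to 1
  Position 7 ('b'): new char, reset run to 1
  Position 8 ('a'): new char, reset run to 1
  Position 9 ('b'): new char, reset run to 1
  Position 10 ('a'): new char, reset run to 1
Longest run: 'b' with length 2

2


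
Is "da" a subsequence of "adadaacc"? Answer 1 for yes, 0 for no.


Check if "da" is a subsequence of "adadaacc"
Greedy scan:
  Position 0 ('a'): no match needed
  Position 1 ('d'): matches sub[0] = 'd'
  Position 2 ('a'): matches sub[1] = 'a'
  Position 3 ('d'): no match needed
  Position 4 ('a'): no match needed
  Position 5 ('a'): no match needed
  Position 6 ('c'): no match needed
  Position 7 ('c'): no match needed
All 2 characters matched => is a subsequence

1


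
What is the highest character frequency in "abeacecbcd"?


Input: abeacecbcd
Character counts:
  'a': 2
  'b': 2
  'c': 3
  'd': 1
  'e': 2
Maximum frequency: 3

3


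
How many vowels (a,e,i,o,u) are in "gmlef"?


Input: gmlef
Checking each character:
  'g' at position 0: consonant
  'm' at position 1: consonant
  'l' at position 2: consonant
  'e' at position 3: vowel (running total: 1)
  'f' at position 4: consonant
Total vowels: 1

1


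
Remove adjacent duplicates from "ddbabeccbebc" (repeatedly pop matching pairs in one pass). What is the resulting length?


Input: ddbabeccbebc
Stack-based adjacent duplicate removal:
  Read 'd': push. Stack: d
  Read 'd': matches stack top 'd' => pop. Stack: (empty)
  Read 'b': push. Stack: b
  Read 'a': push. Stack: ba
  Read 'b': push. Stack: bab
  Read 'e': push. Stack: babe
  Read 'c': push. Stack: babec
  Read 'c': matches stack top 'c' => pop. Stack: babe
  Read 'b': push. Stack: babeb
  Read 'e': push. Stack: babebe
  Read 'b': push. Stack: babebeb
  Read 'c': push. Stack: babebebc
Final stack: "babebebc" (length 8)

8


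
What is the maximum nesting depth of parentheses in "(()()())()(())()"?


Input: "(()()())()(())()"
Tracking depth:
  Position 0 '(': depth becomes 1
  Position 1 '(': depth becomes 2
  Position 2 ')': depth becomes 1
  Position 3 '(': depth becomes 2
  Position 4 ')': depth becomes 1
  Position 5 '(': depth becomes 2
  Position 6 ')': depth becomes 1
  Position 7 ')': depth becomes 0
  Position 8 '(': depth becomes 1
  Position 9 ')': depth becomes 0
  Position 10 '(': depth becomes 1
  Position 11 '(': depth becomes 2
  Position 12 ')': depth becomes 1
  Position 13 ')': depth becomes 0
  Position 14 '(': depth becomes 1
  Position 15 ')': depth becomes 0
Maximum depth reached: 2

2


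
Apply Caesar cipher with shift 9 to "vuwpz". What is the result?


Caesar cipher: shift "vuwpz" by 9
  'v' (pos 21) + 9 = pos 4 = 'e'
  'u' (pos 20) + 9 = pos 3 = 'd'
  'w' (pos 22) + 9 = pos 5 = 'f'
  'p' (pos 15) + 9 = pos 24 = 'y'
  'z' (pos 25) + 9 = pos 8 = 'i'
Result: edfyi

edfyi


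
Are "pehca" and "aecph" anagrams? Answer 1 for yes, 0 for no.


Strings: "pehca", "aecph"
Sorted first:  acehp
Sorted second: acehp
Sorted forms match => anagrams

1


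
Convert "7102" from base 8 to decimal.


Input: "7102" in base 8
Positional expansion:
  Digit '7' (value 7) x 8^3 = 3584
  Digit '1' (value 1) x 8^2 = 64
  Digit '0' (value 0) x 8^1 = 0
  Digit '2' (value 2) x 8^0 = 2
Sum = 3650

3650


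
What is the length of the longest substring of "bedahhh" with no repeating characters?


Input: "bedahhh"
Sliding window (track last position of each char):
  Position 0 ('b'): window [0,0] length 1 -- new best
  Position 1 ('e'): window [0,1] length 2 -- new best
  Position 2 ('d'): window [0,2] length 3 -- new best
  Position 3 ('a'): window [0,3] length 4 -- new best
  Position 4 ('h'): window [0,4] length 5 -- new best
  Position 5 ('h'): repeat (last at 4), move window start to 5
  Position 5 ('h'): window [5,5] length 1
  Position 6 ('h'): repeat (last at 5), move window start to 6
  Position 6 ('h'): window [6,6] length 1
Longest substring with no repeats: "bedah" with length 5

5


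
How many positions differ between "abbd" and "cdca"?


Comparing "abbd" and "cdca" position by position:
  Position 0: 'a' vs 'c' => DIFFER
  Position 1: 'b' vs 'd' => DIFFER
  Position 2: 'b' vs 'c' => DIFFER
  Position 3: 'd' vs 'a' => DIFFER
Positions that differ: 4

4


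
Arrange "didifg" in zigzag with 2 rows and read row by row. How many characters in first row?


Zigzag "didifg" into 2 rows:
Placing characters:
  'd' => row 0
  'i' => row 1
  'd' => row 0
  'i' => row 1
  'f' => row 0
  'g' => row 1
Rows:
  Row 0: "ddf"
  Row 1: "iig"
First row length: 3

3


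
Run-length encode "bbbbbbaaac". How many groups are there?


Input: bbbbbbaaac
Scanning for consecutive runs:
  Group 1: 'b' x 6 (positions 0-5)
  Group 2: 'a' x 3 (positions 6-8)
  Group 3: 'c' x 1 (positions 9-9)
Total groups: 3

3


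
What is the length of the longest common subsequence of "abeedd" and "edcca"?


LCS of "abeedd" and "edcca"
DP table:
           e    d    c    c    a
      0    0    0    0    0    0
  a   0    0    0    0    0    1
  b   0    0    0    0    0    1
  e   0    1    1    1    1    1
  e   0    1    1    1    1    1
  d   0    1    2    2    2    2
  d   0    1    2    2    2    2
LCS length = dp[6][5] = 2

2


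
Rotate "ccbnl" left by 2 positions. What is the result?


Input: "ccbnl", rotate left by 2
First 2 characters: "cc"
Remaining characters: "bnl"
Concatenate remaining + first: "bnl" + "cc" = "bnlcc"

bnlcc


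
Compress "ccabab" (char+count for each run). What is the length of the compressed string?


Input: ccabab
Runs:
  'c' x 2 => "c2"
  'a' x 1 => "a1"
  'b' x 1 => "b1"
  'a' x 1 => "a1"
  'b' x 1 => "b1"
Compressed: "c2a1b1a1b1"
Compressed length: 10

10


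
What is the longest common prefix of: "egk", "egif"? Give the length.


Words: egk, egif
  Position 0: all 'e' => match
  Position 1: all 'g' => match
  Position 2: ('k', 'i') => mismatch, stop
LCP = "eg" (length 2)

2


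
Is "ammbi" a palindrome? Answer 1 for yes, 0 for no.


Input: ammbi
Reversed: ibmma
  Compare pos 0 ('a') with pos 4 ('i'): MISMATCH
  Compare pos 1 ('m') with pos 3 ('b'): MISMATCH
Result: not a palindrome

0


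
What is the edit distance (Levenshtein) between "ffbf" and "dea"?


Computing edit distance: "ffbf" -> "dea"
DP table:
           d    e    a
      0    1    2    3
  f   1    1    2    3
  f   2    2    2    3
  b   3    3    3    3
  f   4    4    4    4
Edit distance = dp[4][3] = 4

4


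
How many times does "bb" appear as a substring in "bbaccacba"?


Searching for "bb" in "bbaccacba"
Scanning each position:
  Position 0: "bb" => MATCH
  Position 1: "ba" => no
  Position 2: "ac" => no
  Position 3: "cc" => no
  Position 4: "ca" => no
  Position 5: "ac" => no
  Position 6: "cb" => no
  Position 7: "ba" => no
Total occurrences: 1

1


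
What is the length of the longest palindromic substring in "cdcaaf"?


Input: "cdcaaf"
Checking substrings for palindromes:
  [0:3] "cdc" (len 3) => palindrome
  [3:5] "aa" (len 2) => palindrome
Longest palindromic substring: "cdc" with length 3

3


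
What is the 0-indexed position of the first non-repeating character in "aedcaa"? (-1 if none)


Input: aedcaa
Character frequencies:
  'a': 3
  'c': 1
  'd': 1
  'e': 1
Scanning left to right for freq == 1:
  Position 0 ('a'): freq=3, skip
  Position 1 ('e'): unique! => answer = 1

1


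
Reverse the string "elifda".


Input: elifda
Reading characters right to left:
  Position 5: 'a'
  Position 4: 'd'
  Position 3: 'f'
  Position 2: 'i'
  Position 1: 'l'
  Position 0: 'e'
Reversed: adfile

adfile


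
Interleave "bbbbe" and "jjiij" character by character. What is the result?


Interleaving "bbbbe" and "jjiij":
  Position 0: 'b' from first, 'j' from second => "bj"
  Position 1: 'b' from first, 'j' from second => "bj"
  Position 2: 'b' from first, 'i' from second => "bi"
  Position 3: 'b' from first, 'i' from second => "bi"
  Position 4: 'e' from first, 'j' from second => "ej"
Result: bjbjbibiej

bjbjbibiej


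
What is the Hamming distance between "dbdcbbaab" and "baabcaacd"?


Comparing "dbdcbbaab" and "baabcaacd" position by position:
  Position 0: 'd' vs 'b' => differ
  Position 1: 'b' vs 'a' => differ
  Position 2: 'd' vs 'a' => differ
  Position 3: 'c' vs 'b' => differ
  Position 4: 'b' vs 'c' => differ
  Position 5: 'b' vs 'a' => differ
  Position 6: 'a' vs 'a' => same
  Position 7: 'a' vs 'c' => differ
  Position 8: 'b' vs 'd' => differ
Total differences (Hamming distance): 8

8


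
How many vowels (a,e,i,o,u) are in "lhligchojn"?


Input: lhligchojn
Checking each character:
  'l' at position 0: consonant
  'h' at position 1: consonant
  'l' at position 2: consonant
  'i' at position 3: vowel (running total: 1)
  'g' at position 4: consonant
  'c' at position 5: consonant
  'h' at position 6: consonant
  'o' at position 7: vowel (running total: 2)
  'j' at position 8: consonant
  'n' at position 9: consonant
Total vowels: 2

2


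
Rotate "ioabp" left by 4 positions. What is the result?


Input: "ioabp", rotate left by 4
First 4 characters: "ioab"
Remaining characters: "p"
Concatenate remaining + first: "p" + "ioab" = "pioab"

pioab


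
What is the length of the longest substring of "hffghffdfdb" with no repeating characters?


Input: "hffghffdfdb"
Sliding window (track last position of each char):
  Position 0 ('h'): window [0,0] length 1 -- new best
  Position 1 ('f'): window [0,1] length 2 -- new best
  Position 2 ('f'): repeat (last at 1), move window start to 2
  Position 2 ('f'): window [2,2] length 1
  Position 3 ('g'): window [2,3] length 2
  Position 4 ('h'): window [2,4] length 3 -- new best
  Position 5 ('f'): repeat (last at 2), move window start to 3
  Position 5 ('f'): window [3,5] length 3
  Position 6 ('f'): repeat (last at 5), move window start to 6
  Position 6 ('f'): window [6,6] length 1
  Position 7 ('d'): window [6,7] length 2
  Position 8 ('f'): repeat (last at 6), move window start to 7
  Position 8 ('f'): window [7,8] length 2
  Position 9 ('d'): repeat (last at 7), move window start to 8
  Position 9 ('d'): window [8,9] length 2
  Position 10 ('b'): window [8,10] length 3
Longest substring with no repeats: "fgh" with length 3

3


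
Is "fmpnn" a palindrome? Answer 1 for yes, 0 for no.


Input: fmpnn
Reversed: nnpmf
  Compare pos 0 ('f') with pos 4 ('n'): MISMATCH
  Compare pos 1 ('m') with pos 3 ('n'): MISMATCH
Result: not a palindrome

0


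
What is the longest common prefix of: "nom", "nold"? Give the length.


Words: nom, nold
  Position 0: all 'n' => match
  Position 1: all 'o' => match
  Position 2: ('m', 'l') => mismatch, stop
LCP = "no" (length 2)

2


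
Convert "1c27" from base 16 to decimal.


Input: "1c27" in base 16
Positional expansion:
  Digit '1' (value 1) x 16^3 = 4096
  Digit 'c' (value 12) x 16^2 = 3072
  Digit '2' (value 2) x 16^1 = 32
  Digit '7' (value 7) x 16^0 = 7
Sum = 7207

7207
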